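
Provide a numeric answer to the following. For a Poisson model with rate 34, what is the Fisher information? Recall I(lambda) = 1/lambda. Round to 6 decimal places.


Fisher information for Poisson: I(lambda) = 1/lambda.
lambda = 34.
I(lambda) = 1/34 = 0.029412

0.029412


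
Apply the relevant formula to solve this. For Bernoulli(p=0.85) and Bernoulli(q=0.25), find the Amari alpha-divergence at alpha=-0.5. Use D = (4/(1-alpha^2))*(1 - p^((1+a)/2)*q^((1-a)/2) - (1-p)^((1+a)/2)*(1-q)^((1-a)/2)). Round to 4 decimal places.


Amari alpha-divergence:
D = (4/(1-alpha^2))*(1 - p^((1+a)/2)*q^((1-a)/2) - (1-p)^((1+a)/2)*(1-q)^((1-a)/2)).
alpha = -0.5, p = 0.85, q = 0.25.
e1 = (1+alpha)/2 = 0.25, e2 = (1-alpha)/2 = 0.75.
t1 = p^e1 * q^e2 = 0.85^0.25 * 0.25^0.75 = 0.339477.
t2 = (1-p)^e1 * (1-q)^e2 = 0.15^0.25 * 0.75^0.75 = 0.501555.
4/(1-alpha^2) = 5.333333.
D = 5.333333*(1 - 0.339477 - 0.501555) = 0.8478

0.8478


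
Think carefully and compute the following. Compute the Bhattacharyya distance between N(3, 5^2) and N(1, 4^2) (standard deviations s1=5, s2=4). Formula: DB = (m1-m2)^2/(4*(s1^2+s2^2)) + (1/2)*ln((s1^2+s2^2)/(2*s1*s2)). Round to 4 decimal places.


Bhattacharyya distance between two Gaussians:
DB = (m1-m2)^2/(4*(s1^2+s2^2)) + (1/2)*ln((s1^2+s2^2)/(2*s1*s2)).
(m1-m2)^2 = (2)^2 = 4.
s1^2+s2^2 = 25 + 16 = 41.
term1 = 4/164 = 0.02439.
term2 = 0.5*ln(41/40.0) = 0.012346.
DB = 0.02439 + 0.012346 = 0.0367

0.0367


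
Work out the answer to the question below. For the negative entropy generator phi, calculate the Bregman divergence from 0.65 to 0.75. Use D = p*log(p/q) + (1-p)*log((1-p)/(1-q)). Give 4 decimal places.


Bregman divergence with negative entropy generator:
D = p*log(p/q) + (1-p)*log((1-p)/(1-q)).
p = 0.65, q = 0.75.
p*log(p/q) = 0.65*log(0.65/0.75) = -0.093016.
(1-p)*log((1-p)/(1-q)) = 0.35*log(0.35/0.25) = 0.117765.
D = -0.093016 + 0.117765 = 0.0247

0.0247


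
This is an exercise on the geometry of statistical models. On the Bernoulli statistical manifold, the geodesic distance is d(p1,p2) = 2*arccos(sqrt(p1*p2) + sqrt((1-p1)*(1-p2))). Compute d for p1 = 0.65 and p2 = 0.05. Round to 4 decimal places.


Geodesic distance on Bernoulli manifold:
d(p1,p2) = 2*arccos(sqrt(p1*p2) + sqrt((1-p1)*(1-p2))).
sqrt(p1*p2) = sqrt(0.65*0.05) = 0.180278.
sqrt((1-p1)*(1-p2)) = sqrt(0.35*0.95) = 0.576628.
arg = 0.180278 + 0.576628 = 0.756906.
d = 2*arccos(0.756906) = 1.4245

1.4245


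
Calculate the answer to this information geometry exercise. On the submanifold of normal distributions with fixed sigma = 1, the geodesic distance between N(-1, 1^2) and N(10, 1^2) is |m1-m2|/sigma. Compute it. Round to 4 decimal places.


On the fixed-variance normal subfamily, geodesic distance = |m1-m2|/sigma.
|-1 - 10| = 11.
sigma = 1.
d = 11/1 = 11.0000

11.0000


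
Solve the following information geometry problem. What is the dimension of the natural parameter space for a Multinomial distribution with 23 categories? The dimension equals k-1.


Exponential family dimension calculation:
For Multinomial with k=23 categories, dim = k-1 = 22.

22


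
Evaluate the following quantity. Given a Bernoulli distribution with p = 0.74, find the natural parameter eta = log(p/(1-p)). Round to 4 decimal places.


Natural parameter for Bernoulli: eta = log(p/(1-p)).
p = 0.74, 1-p = 0.26.
p/(1-p) = 2.846154.
eta = log(2.846154) = 1.0460

1.0460


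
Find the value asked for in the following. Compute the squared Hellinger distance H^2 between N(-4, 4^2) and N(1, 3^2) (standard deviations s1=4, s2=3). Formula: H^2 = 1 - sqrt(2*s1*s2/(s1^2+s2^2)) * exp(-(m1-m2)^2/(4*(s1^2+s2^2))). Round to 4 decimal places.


Squared Hellinger distance for Gaussians:
H^2 = 1 - sqrt(2*s1*s2/(s1^2+s2^2)) * exp(-(m1-m2)^2/(4*(s1^2+s2^2))).
s1^2 = 16, s2^2 = 9, s1^2+s2^2 = 25.
sqrt(2*4*3/(25)) = 0.979796.
(m1-m2)^2 = (-5)^2 = 25.
exp(-25/(4*25)) = exp(-0.25) = 0.778801.
H^2 = 1 - 0.979796*0.778801 = 0.2369

0.2369


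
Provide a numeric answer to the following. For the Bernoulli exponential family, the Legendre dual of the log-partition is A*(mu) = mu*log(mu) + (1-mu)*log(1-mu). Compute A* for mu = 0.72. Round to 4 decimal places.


Legendre transform for Bernoulli:
A*(mu) = mu*log(mu) + (1-mu)*log(1-mu).
mu = 0.72, 1-mu = 0.28.
mu*log(mu) = 0.72*log(0.72) = -0.236523.
(1-mu)*log(1-mu) = 0.28*log(0.28) = -0.35643.
A* = -0.236523 + -0.35643 = -0.5930

-0.5930


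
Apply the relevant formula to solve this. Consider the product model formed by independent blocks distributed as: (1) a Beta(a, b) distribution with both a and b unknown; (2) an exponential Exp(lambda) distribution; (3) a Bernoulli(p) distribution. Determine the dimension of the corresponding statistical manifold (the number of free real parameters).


The dimension of a statistical manifold equals the number of free
(independent) real parameters of the model. For a product of independent
blocks the parameter counts add.
- Beta (a, b): 2.
- exponential (lambda): 1.
- Bernoulli (p): 1.
Total = 2 + 1 + 1 = 4.
Dimension = 4

4


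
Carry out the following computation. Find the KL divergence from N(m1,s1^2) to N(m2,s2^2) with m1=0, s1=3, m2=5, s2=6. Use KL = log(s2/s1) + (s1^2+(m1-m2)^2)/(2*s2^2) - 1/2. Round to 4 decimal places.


KL divergence between normal distributions:
KL = log(s2/s1) + (s1^2 + (m1-m2)^2)/(2*s2^2) - 1/2.
log(6/3) = 0.693147.
(3^2 + (0-5)^2)/(2*6^2) = (9 + 25)/72 = 0.472222.
KL = 0.693147 + 0.472222 - 0.5 = 0.6654

0.6654


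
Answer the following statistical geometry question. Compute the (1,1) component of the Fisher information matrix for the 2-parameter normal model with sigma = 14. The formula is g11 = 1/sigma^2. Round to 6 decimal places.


For the 2-parameter normal family, the Fisher metric has:
  g11 = 1/sigma^2, g22 = 2/sigma^2.
sigma = 14, sigma^2 = 196.
g11 = 0.005102

0.005102


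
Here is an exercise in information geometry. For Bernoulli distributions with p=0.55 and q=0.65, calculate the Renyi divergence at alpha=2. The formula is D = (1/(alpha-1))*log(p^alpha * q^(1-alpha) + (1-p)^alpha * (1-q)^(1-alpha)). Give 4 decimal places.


Renyi divergence of order alpha between Bernoulli distributions:
D = (1/(alpha-1))*log(p^alpha * q^(1-alpha) + (1-p)^alpha * (1-q)^(1-alpha)).
alpha = 2, p = 0.55, q = 0.65.
p^alpha * q^(1-alpha) = 0.55^2 * 0.65^-1 = 0.465385.
(1-p)^alpha * (1-q)^(1-alpha) = 0.45^2 * 0.35^-1 = 0.578571.
sum = 0.465385 + 0.578571 = 1.043956.
D = (1/1)*log(1.043956) = 0.0430

0.0430


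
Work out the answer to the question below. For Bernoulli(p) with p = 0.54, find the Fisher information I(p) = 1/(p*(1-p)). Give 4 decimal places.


For Bernoulli(p), Fisher information is I(p) = 1/(p*(1-p)).
p = 0.54, 1-p = 0.46.
p*(1-p) = 0.2484.
I(p) = 1/0.2484 = 4.0258

4.0258


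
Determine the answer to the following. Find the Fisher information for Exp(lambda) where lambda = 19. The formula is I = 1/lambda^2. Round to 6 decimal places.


Fisher information for exponential: I(lambda) = 1/lambda^2.
lambda = 19, lambda^2 = 361.
I = 1/361 = 0.002770

0.002770


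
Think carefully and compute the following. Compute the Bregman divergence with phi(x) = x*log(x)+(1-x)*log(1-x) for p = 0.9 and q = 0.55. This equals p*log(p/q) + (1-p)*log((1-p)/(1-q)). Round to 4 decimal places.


Bregman divergence with negative entropy generator:
D = p*log(p/q) + (1-p)*log((1-p)/(1-q)).
p = 0.9, q = 0.55.
p*log(p/q) = 0.9*log(0.9/0.55) = 0.443229.
(1-p)*log((1-p)/(1-q)) = 0.1*log(0.1/0.45) = -0.150408.
D = 0.443229 + -0.150408 = 0.2928

0.2928


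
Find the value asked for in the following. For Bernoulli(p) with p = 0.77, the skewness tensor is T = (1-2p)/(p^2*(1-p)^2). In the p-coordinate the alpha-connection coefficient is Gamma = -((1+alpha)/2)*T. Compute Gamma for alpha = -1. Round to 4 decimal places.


Skewness (Amari-Chentsov) tensor: T = (1-2p)/(p^2*(1-p)^2).
p = 0.77, 1-2p = -0.54, p^2 = 0.5929, (1-p)^2 = 0.0529.
T = -0.54/(0.5929 * 0.0529) = -17.216967.
In the p-coordinate, Gamma^(alpha) = Gamma^(0) - (alpha/2)*T with Gamma^(0) = (1/2)*g'(p) = -T/2,
so Gamma^(alpha) = -((1+alpha)/2)*T.
alpha = -1, -(1+alpha)/2 = 0.0.
Gamma = 0.0 * -17.216967 = 0.0000

0.0000


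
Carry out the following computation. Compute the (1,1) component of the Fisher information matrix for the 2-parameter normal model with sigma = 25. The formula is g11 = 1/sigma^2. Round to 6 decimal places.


For the 2-parameter normal family, the Fisher metric has:
  g11 = 1/sigma^2, g22 = 2/sigma^2.
sigma = 25, sigma^2 = 625.
g11 = 0.001600

0.001600


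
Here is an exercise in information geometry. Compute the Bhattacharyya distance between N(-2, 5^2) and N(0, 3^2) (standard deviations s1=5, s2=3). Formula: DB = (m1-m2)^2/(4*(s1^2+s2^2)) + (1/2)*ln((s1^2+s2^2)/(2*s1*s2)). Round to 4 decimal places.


Bhattacharyya distance between two Gaussians:
DB = (m1-m2)^2/(4*(s1^2+s2^2)) + (1/2)*ln((s1^2+s2^2)/(2*s1*s2)).
(m1-m2)^2 = (-2)^2 = 4.
s1^2+s2^2 = 25 + 9 = 34.
term1 = 4/136 = 0.029412.
term2 = 0.5*ln(34/30.0) = 0.062582.
DB = 0.029412 + 0.062582 = 0.0920

0.0920


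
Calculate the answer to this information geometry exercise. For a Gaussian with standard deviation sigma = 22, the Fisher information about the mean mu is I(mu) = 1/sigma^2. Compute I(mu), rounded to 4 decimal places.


The Fisher information for the mean of a normal distribution is I(mu) = 1/sigma^2.
sigma = 22, so sigma^2 = 484.
I(mu) = 1/484 = 0.0021

0.0021


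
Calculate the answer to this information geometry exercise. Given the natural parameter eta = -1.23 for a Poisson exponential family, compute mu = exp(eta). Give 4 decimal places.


Expectation parameter for Poisson exponential family:
mu = exp(eta).
eta = -1.23.
mu = exp(-1.23) = 0.2923

0.2923


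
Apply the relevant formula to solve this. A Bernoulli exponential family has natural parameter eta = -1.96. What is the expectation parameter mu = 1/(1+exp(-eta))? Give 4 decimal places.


Dual coordinate (expectation parameter) for Bernoulli:
mu = 1/(1+exp(-eta)).
eta = -1.96.
exp(-eta) = exp(1.96) = 7.099327.
mu = 1/(1+7.099327) = 0.1235

0.1235


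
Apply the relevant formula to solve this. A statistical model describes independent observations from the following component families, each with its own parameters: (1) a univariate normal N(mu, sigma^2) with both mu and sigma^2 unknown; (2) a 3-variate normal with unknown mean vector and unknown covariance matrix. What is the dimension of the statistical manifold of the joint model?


The dimension of a statistical manifold equals the number of free
(independent) real parameters of the model. For a product of independent
blocks the parameter counts add.
- normal (mu, sigma^2): 2.
- 3-variate normal: 3 (mean) + 3*4/2 = 6 (symmetric covariance) = 9.
Total = 2 + 9 = 11.
Dimension = 11

11


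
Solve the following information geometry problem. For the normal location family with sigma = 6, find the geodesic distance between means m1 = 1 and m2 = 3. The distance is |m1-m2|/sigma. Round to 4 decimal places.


On the fixed-variance normal subfamily, geodesic distance = |m1-m2|/sigma.
|1 - 3| = 2.
sigma = 6.
d = 2/6 = 0.3333

0.3333


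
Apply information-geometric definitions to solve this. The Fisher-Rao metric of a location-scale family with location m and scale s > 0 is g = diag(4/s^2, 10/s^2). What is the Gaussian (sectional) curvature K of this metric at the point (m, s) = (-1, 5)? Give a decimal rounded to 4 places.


The metric has the form g = (A dm^2 + B ds^2)/s^2 with A = 4, B = 10.
Substitute u = sqrt(A/B)*m: g = B*(du^2 + ds^2)/s^2, i.e. B times the
Poincare upper half-plane metric, which has constant Gaussian curvature -1.
Scaling a 2D metric by a constant c divides the Gaussian curvature by c,
so K = -1/B = -1/(10) = -0.1000 everywhere (the point (m, s) = (-1, 5) is irrelevant:
the curvature is constant).
The requested Gaussian curvature is K = -0.1000.

-0.1000


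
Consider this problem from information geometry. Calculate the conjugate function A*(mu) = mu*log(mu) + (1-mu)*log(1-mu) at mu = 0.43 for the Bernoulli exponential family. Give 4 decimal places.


Legendre transform for Bernoulli:
A*(mu) = mu*log(mu) + (1-mu)*log(1-mu).
mu = 0.43, 1-mu = 0.57.
mu*log(mu) = 0.43*log(0.43) = -0.362907.
(1-mu)*log(1-mu) = 0.57*log(0.57) = -0.320408.
A* = -0.362907 + -0.320408 = -0.6833

-0.6833


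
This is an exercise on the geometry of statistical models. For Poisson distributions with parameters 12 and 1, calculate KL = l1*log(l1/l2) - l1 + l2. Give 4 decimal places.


KL divergence for Poisson:
KL = l1*log(l1/l2) - l1 + l2.
l1 = 12, l2 = 1.
log(12/1) = 2.484907.
l1*log(l1/l2) = 12 * 2.484907 = 29.81888.
KL = 29.81888 - 12 + 1 = 18.8189

18.8189


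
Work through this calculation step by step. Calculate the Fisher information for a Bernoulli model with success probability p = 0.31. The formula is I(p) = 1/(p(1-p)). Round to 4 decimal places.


For Bernoulli(p), Fisher information is I(p) = 1/(p*(1-p)).
p = 0.31, 1-p = 0.69.
p*(1-p) = 0.2139.
I(p) = 1/0.2139 = 4.6751

4.6751


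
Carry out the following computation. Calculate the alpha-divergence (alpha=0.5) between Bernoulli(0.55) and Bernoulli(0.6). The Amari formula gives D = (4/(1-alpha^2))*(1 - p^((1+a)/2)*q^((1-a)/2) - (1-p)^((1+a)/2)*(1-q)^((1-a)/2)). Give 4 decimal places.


Amari alpha-divergence:
D = (4/(1-alpha^2))*(1 - p^((1+a)/2)*q^((1-a)/2) - (1-p)^((1+a)/2)*(1-q)^((1-a)/2)).
alpha = 0.5, p = 0.55, q = 0.6.
e1 = (1+alpha)/2 = 0.75, e2 = (1-alpha)/2 = 0.25.
t1 = p^e1 * q^e2 = 0.55^0.75 * 0.6^0.25 = 0.562095.
t2 = (1-p)^e1 * (1-q)^e2 = 0.45^0.75 * 0.4^0.25 = 0.436943.
4/(1-alpha^2) = 5.333333.
D = 5.333333*(1 - 0.562095 - 0.436943) = 0.0051

0.0051


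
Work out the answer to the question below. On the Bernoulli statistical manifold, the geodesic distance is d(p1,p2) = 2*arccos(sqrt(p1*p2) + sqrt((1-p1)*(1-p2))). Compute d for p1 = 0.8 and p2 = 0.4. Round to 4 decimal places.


Geodesic distance on Bernoulli manifold:
d(p1,p2) = 2*arccos(sqrt(p1*p2) + sqrt((1-p1)*(1-p2))).
sqrt(p1*p2) = sqrt(0.8*0.4) = 0.565685.
sqrt((1-p1)*(1-p2)) = sqrt(0.2*0.6) = 0.34641.
arg = 0.565685 + 0.34641 = 0.912096.
d = 2*arccos(0.912096) = 0.8449

0.8449


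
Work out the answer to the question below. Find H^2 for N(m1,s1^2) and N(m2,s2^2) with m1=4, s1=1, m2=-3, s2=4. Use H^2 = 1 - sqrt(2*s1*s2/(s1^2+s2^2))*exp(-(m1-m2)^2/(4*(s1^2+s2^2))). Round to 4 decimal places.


Squared Hellinger distance for Gaussians:
H^2 = 1 - sqrt(2*s1*s2/(s1^2+s2^2)) * exp(-(m1-m2)^2/(4*(s1^2+s2^2))).
s1^2 = 1, s2^2 = 16, s1^2+s2^2 = 17.
sqrt(2*1*4/(17)) = 0.685994.
(m1-m2)^2 = (7)^2 = 49.
exp(-49/(4*17)) = exp(-0.720588) = 0.486466.
H^2 = 1 - 0.685994*0.486466 = 0.6663

0.6663


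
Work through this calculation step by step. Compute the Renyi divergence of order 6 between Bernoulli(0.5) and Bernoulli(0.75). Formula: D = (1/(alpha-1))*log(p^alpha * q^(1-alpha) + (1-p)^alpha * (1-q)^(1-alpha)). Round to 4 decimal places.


Renyi divergence of order alpha between Bernoulli distributions:
D = (1/(alpha-1))*log(p^alpha * q^(1-alpha) + (1-p)^alpha * (1-q)^(1-alpha)).
alpha = 6, p = 0.5, q = 0.75.
p^alpha * q^(1-alpha) = 0.5^6 * 0.75^-5 = 0.065844.
(1-p)^alpha * (1-q)^(1-alpha) = 0.5^6 * 0.25^-5 = 16.0.
sum = 0.065844 + 16.0 = 16.065844.
D = (1/5)*log(16.065844) = 0.5553

0.5553


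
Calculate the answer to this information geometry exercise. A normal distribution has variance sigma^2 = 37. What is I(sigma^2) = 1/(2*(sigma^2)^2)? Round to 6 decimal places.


Fisher information for variance: I(sigma^2) = 1/(2*sigma^4).
sigma^2 = 37, so sigma^4 = 1369.
I = 1/(2*1369) = 1/2738 = 0.000365

0.000365


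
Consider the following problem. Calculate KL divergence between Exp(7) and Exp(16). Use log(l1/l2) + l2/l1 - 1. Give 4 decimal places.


KL divergence for exponential family:
KL = log(l1/l2) + l2/l1 - 1.
log(7/16) = -0.826679.
16/7 = 2.285714.
KL = -0.826679 + 2.285714 - 1 = 0.4590

0.4590


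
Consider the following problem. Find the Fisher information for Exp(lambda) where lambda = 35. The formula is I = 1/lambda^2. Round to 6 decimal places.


Fisher information for exponential: I(lambda) = 1/lambda^2.
lambda = 35, lambda^2 = 1225.
I = 1/1225 = 0.000816

0.000816


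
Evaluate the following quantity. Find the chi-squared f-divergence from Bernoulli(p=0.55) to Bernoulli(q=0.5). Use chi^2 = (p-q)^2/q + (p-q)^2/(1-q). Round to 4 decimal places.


Chi-squared divergence between Bernoulli distributions:
chi^2 = (p-q)^2/q + (p-q)^2/(1-q).
p = 0.55, q = 0.5, p-q = 0.05.
(p-q)^2 = 0.0025.
term1 = 0.0025/0.5 = 0.005.
term2 = 0.0025/0.5 = 0.005.
chi^2 = 0.005 + 0.005 = 0.0100

0.0100


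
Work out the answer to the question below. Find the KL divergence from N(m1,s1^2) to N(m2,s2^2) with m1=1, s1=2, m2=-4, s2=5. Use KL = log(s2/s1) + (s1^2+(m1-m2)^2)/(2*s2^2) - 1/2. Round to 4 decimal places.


KL divergence between normal distributions:
KL = log(s2/s1) + (s1^2 + (m1-m2)^2)/(2*s2^2) - 1/2.
log(5/2) = 0.916291.
(2^2 + (1--4)^2)/(2*5^2) = (4 + 25)/50 = 0.58.
KL = 0.916291 + 0.58 - 0.5 = 0.9963

0.9963


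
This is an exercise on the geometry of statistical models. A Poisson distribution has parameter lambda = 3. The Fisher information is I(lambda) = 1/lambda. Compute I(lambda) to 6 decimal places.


Fisher information for Poisson: I(lambda) = 1/lambda.
lambda = 3.
I(lambda) = 1/3 = 0.333333

0.333333


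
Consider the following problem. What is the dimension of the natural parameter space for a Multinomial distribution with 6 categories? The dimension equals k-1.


Exponential family dimension calculation:
For Multinomial with k=6 categories, dim = k-1 = 5.

5


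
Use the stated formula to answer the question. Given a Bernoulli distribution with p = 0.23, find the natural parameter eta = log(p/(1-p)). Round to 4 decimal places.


Natural parameter for Bernoulli: eta = log(p/(1-p)).
p = 0.23, 1-p = 0.77.
p/(1-p) = 0.298701.
eta = log(0.298701) = -1.2083

-1.2083


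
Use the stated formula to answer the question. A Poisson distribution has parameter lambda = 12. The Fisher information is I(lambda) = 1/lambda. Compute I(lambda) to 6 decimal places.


Fisher information for Poisson: I(lambda) = 1/lambda.
lambda = 12.
I(lambda) = 1/12 = 0.083333

0.083333


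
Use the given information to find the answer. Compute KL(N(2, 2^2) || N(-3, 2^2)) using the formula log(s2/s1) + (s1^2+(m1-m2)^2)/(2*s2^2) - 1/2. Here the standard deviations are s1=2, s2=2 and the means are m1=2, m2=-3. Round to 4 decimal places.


KL divergence between normal distributions:
KL = log(s2/s1) + (s1^2 + (m1-m2)^2)/(2*s2^2) - 1/2.
log(2/2) = 0.0.
(2^2 + (2--3)^2)/(2*2^2) = (4 + 25)/8 = 3.625.
KL = 0.0 + 3.625 - 0.5 = 3.1250

3.1250


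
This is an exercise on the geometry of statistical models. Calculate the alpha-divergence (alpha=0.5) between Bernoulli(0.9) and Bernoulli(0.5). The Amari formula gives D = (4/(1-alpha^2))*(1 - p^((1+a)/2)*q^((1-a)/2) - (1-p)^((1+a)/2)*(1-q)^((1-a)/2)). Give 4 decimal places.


Amari alpha-divergence:
D = (4/(1-alpha^2))*(1 - p^((1+a)/2)*q^((1-a)/2) - (1-p)^((1+a)/2)*(1-q)^((1-a)/2)).
alpha = 0.5, p = 0.9, q = 0.5.
e1 = (1+alpha)/2 = 0.75, e2 = (1-alpha)/2 = 0.25.
t1 = p^e1 * q^e2 = 0.9^0.75 * 0.5^0.25 = 0.777006.
t2 = (1-p)^e1 * (1-q)^e2 = 0.1^0.75 * 0.5^0.25 = 0.149535.
4/(1-alpha^2) = 5.333333.
D = 5.333333*(1 - 0.777006 - 0.149535) = 0.3918

0.3918


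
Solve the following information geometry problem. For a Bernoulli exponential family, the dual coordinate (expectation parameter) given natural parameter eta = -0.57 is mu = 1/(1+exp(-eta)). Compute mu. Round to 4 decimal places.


Dual coordinate (expectation parameter) for Bernoulli:
mu = 1/(1+exp(-eta)).
eta = -0.57.
exp(-eta) = exp(0.57) = 1.768267.
mu = 1/(1+1.768267) = 0.3612

0.3612


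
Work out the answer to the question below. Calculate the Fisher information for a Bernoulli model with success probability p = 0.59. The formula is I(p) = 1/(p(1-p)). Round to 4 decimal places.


For Bernoulli(p), Fisher information is I(p) = 1/(p*(1-p)).
p = 0.59, 1-p = 0.41.
p*(1-p) = 0.2419.
I(p) = 1/0.2419 = 4.1339

4.1339


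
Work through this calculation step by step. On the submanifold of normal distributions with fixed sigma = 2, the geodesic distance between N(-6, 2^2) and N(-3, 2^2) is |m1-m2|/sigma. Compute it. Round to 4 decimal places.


On the fixed-variance normal subfamily, geodesic distance = |m1-m2|/sigma.
|-6 - -3| = 3.
sigma = 2.
d = 3/2 = 1.5000

1.5000


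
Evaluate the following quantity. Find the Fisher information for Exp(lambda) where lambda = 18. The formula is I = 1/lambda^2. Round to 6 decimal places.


Fisher information for exponential: I(lambda) = 1/lambda^2.
lambda = 18, lambda^2 = 324.
I = 1/324 = 0.003086

0.003086


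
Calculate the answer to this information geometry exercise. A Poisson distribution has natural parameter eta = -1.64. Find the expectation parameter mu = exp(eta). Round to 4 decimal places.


Expectation parameter for Poisson exponential family:
mu = exp(eta).
eta = -1.64.
mu = exp(-1.64) = 0.1940

0.1940


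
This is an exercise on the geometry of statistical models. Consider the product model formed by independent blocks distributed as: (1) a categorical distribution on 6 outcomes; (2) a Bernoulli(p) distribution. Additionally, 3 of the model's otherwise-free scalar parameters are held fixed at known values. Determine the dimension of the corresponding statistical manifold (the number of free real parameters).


The dimension of a statistical manifold equals the number of free
(independent) real parameters of the model. For a product of independent
blocks the parameter counts add.
- categorical on 6 outcomes (probabilities sum to 1): 6-1 = 5.
- Bernoulli (p): 1.
Total = 5 + 1 = 6.
3 parameter(s) fixed at known values: 6 - 3 = 3.
Dimension = 3

3


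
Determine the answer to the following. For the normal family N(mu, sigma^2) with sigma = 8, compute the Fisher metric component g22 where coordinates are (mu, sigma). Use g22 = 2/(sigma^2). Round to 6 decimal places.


For the 2-parameter normal family, the Fisher metric has:
  g11 = 1/sigma^2, g22 = 2/sigma^2.
sigma = 8, sigma^2 = 64.
g22 = 0.031250

0.031250


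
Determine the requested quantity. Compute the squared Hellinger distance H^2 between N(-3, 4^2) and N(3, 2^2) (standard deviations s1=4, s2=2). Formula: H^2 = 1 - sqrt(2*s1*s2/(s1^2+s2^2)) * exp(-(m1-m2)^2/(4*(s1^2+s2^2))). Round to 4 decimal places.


Squared Hellinger distance for Gaussians:
H^2 = 1 - sqrt(2*s1*s2/(s1^2+s2^2)) * exp(-(m1-m2)^2/(4*(s1^2+s2^2))).
s1^2 = 16, s2^2 = 4, s1^2+s2^2 = 20.
sqrt(2*4*2/(20)) = 0.894427.
(m1-m2)^2 = (-6)^2 = 36.
exp(-36/(4*20)) = exp(-0.45) = 0.637628.
H^2 = 1 - 0.894427*0.637628 = 0.4297

0.4297


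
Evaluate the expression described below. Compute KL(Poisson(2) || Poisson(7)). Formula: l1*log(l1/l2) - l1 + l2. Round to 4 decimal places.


KL divergence for Poisson:
KL = l1*log(l1/l2) - l1 + l2.
l1 = 2, l2 = 7.
log(2/7) = -1.252763.
l1*log(l1/l2) = 2 * -1.252763 = -2.505526.
KL = -2.505526 - 2 + 7 = 2.4945

2.4945


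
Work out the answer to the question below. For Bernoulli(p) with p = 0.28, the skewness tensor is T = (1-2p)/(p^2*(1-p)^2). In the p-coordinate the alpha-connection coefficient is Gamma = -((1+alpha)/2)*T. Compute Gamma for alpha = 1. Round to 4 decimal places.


Skewness (Amari-Chentsov) tensor: T = (1-2p)/(p^2*(1-p)^2).
p = 0.28, 1-2p = 0.44, p^2 = 0.0784, (1-p)^2 = 0.5184.
T = 0.44/(0.0784 * 0.5184) = 10.82609.
In the p-coordinate, Gamma^(alpha) = Gamma^(0) - (alpha/2)*T with Gamma^(0) = (1/2)*g'(p) = -T/2,
so Gamma^(alpha) = -((1+alpha)/2)*T.
alpha = 1, -(1+alpha)/2 = -1.0.
Gamma = -1.0 * 10.82609 = -10.8261

-10.8261


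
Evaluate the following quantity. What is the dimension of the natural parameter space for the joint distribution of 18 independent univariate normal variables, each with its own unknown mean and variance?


Exponential family dimension calculation:
Each univariate normal has two natural parameters (mu/sigma^2 and -1/(2 sigma^2)).
With 18 independent components, dim = 2 * 18 = 36.

36


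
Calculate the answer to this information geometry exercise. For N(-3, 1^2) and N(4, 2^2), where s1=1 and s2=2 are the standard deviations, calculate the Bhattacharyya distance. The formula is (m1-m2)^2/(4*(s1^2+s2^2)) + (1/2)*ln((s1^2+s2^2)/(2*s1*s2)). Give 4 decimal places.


Bhattacharyya distance between two Gaussians:
DB = (m1-m2)^2/(4*(s1^2+s2^2)) + (1/2)*ln((s1^2+s2^2)/(2*s1*s2)).
(m1-m2)^2 = (-7)^2 = 49.
s1^2+s2^2 = 1 + 4 = 5.
term1 = 49/20 = 2.45.
term2 = 0.5*ln(5/4.0) = 0.111572.
DB = 2.45 + 0.111572 = 2.5616

2.5616


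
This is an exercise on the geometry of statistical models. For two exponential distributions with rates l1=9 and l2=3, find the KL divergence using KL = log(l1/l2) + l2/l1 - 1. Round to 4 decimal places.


KL divergence for exponential family:
KL = log(l1/l2) + l2/l1 - 1.
log(9/3) = 1.098612.
3/9 = 0.333333.
KL = 1.098612 + 0.333333 - 1 = 0.4319

0.4319


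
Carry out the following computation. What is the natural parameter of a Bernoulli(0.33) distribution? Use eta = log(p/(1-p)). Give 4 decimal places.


Natural parameter for Bernoulli: eta = log(p/(1-p)).
p = 0.33, 1-p = 0.67.
p/(1-p) = 0.492537.
eta = log(0.492537) = -0.7082

-0.7082


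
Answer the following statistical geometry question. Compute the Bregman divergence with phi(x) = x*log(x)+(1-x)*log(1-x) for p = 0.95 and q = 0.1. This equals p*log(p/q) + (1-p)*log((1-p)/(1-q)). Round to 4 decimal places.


Bregman divergence with negative entropy generator:
D = p*log(p/q) + (1-p)*log((1-p)/(1-q)).
p = 0.95, q = 0.1.
p*log(p/q) = 0.95*log(0.95/0.1) = 2.138727.
(1-p)*log((1-p)/(1-q)) = 0.05*log(0.05/0.9) = -0.144519.
D = 2.138727 + -0.144519 = 1.9942

1.9942


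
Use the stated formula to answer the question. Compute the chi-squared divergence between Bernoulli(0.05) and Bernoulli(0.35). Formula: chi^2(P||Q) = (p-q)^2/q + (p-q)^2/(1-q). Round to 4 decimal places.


Chi-squared divergence between Bernoulli distributions:
chi^2 = (p-q)^2/q + (p-q)^2/(1-q).
p = 0.05, q = 0.35, p-q = -0.3.
(p-q)^2 = 0.09.
term1 = 0.09/0.35 = 0.257143.
term2 = 0.09/0.65 = 0.138462.
chi^2 = 0.257143 + 0.138462 = 0.3956

0.3956


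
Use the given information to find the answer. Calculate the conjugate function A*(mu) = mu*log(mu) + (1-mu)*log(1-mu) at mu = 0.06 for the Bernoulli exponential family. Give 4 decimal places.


Legendre transform for Bernoulli:
A*(mu) = mu*log(mu) + (1-mu)*log(1-mu).
mu = 0.06, 1-mu = 0.94.
mu*log(mu) = 0.06*log(0.06) = -0.168805.
(1-mu)*log(1-mu) = 0.94*log(0.94) = -0.058163.
A* = -0.168805 + -0.058163 = -0.2270

-0.2270


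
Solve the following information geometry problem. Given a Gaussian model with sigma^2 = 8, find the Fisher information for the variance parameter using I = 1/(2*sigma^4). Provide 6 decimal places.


Fisher information for variance: I(sigma^2) = 1/(2*sigma^4).
sigma^2 = 8, so sigma^4 = 64.
I = 1/(2*64) = 1/128 = 0.007813

0.007813


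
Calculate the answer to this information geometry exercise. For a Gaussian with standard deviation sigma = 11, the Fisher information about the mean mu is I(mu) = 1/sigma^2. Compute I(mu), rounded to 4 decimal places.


The Fisher information for the mean of a normal distribution is I(mu) = 1/sigma^2.
sigma = 11, so sigma^2 = 121.
I(mu) = 1/121 = 0.0083

0.0083


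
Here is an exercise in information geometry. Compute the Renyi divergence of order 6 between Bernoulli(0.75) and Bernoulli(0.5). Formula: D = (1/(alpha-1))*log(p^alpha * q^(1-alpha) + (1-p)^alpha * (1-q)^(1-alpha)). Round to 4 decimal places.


Renyi divergence of order alpha between Bernoulli distributions:
D = (1/(alpha-1))*log(p^alpha * q^(1-alpha) + (1-p)^alpha * (1-q)^(1-alpha)).
alpha = 6, p = 0.75, q = 0.5.
p^alpha * q^(1-alpha) = 0.75^6 * 0.5^-5 = 5.695312.
(1-p)^alpha * (1-q)^(1-alpha) = 0.25^6 * 0.5^-5 = 0.007812.
sum = 5.695312 + 0.007812 = 5.703125.
D = (1/5)*log(5.703125) = 0.3482

0.3482


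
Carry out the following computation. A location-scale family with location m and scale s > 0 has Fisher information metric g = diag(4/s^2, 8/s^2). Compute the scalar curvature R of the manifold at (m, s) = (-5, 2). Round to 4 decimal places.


The metric has the form g = (A dm^2 + B ds^2)/s^2 with A = 4, B = 8.
Substitute u = sqrt(A/B)*m: g = B*(du^2 + ds^2)/s^2, i.e. B times the
Poincare upper half-plane metric, which has constant Gaussian curvature -1.
Scaling a 2D metric by a constant c divides the Gaussian curvature by c,
so K = -1/B = -1/(8) = -0.1250 everywhere (the point (m, s) = (-5, 2) is irrelevant:
the curvature is constant).
Scalar curvature in dimension 2: R = 2K = -2/(8) = -0.2500.

-0.2500


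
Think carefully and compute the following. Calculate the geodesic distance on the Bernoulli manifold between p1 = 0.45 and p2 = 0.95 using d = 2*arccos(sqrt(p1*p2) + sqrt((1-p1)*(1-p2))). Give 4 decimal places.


Geodesic distance on Bernoulli manifold:
d(p1,p2) = 2*arccos(sqrt(p1*p2) + sqrt((1-p1)*(1-p2))).
sqrt(p1*p2) = sqrt(0.45*0.95) = 0.653835.
sqrt((1-p1)*(1-p2)) = sqrt(0.55*0.05) = 0.165831.
arg = 0.653835 + 0.165831 = 0.819666.
d = 2*arccos(0.819666) = 1.2199

1.2199


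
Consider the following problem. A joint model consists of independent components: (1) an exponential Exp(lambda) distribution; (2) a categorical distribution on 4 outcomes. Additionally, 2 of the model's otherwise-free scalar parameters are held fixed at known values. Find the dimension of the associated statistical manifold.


The dimension of a statistical manifold equals the number of free
(independent) real parameters of the model. For a product of independent
blocks the parameter counts add.
- exponential (lambda): 1.
- categorical on 4 outcomes (probabilities sum to 1): 4-1 = 3.
Total = 1 + 3 = 4.
2 parameter(s) fixed at known values: 4 - 2 = 2.
Dimension = 2

2


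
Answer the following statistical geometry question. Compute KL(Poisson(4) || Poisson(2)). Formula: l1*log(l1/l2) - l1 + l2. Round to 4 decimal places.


KL divergence for Poisson:
KL = l1*log(l1/l2) - l1 + l2.
l1 = 4, l2 = 2.
log(4/2) = 0.693147.
l1*log(l1/l2) = 4 * 0.693147 = 2.772589.
KL = 2.772589 - 4 + 2 = 0.7726

0.7726


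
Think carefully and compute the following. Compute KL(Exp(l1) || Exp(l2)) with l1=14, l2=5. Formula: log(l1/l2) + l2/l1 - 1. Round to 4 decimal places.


KL divergence for exponential family:
KL = log(l1/l2) + l2/l1 - 1.
log(14/5) = 1.029619.
5/14 = 0.357143.
KL = 1.029619 + 0.357143 - 1 = 0.3868

0.3868


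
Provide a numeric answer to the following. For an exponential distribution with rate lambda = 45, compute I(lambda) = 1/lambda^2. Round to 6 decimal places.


Fisher information for exponential: I(lambda) = 1/lambda^2.
lambda = 45, lambda^2 = 2025.
I = 1/2025 = 0.000494

0.000494


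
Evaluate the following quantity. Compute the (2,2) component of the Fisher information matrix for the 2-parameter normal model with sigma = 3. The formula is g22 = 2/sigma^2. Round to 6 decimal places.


For the 2-parameter normal family, the Fisher metric has:
  g11 = 1/sigma^2, g22 = 2/sigma^2.
sigma = 3, sigma^2 = 9.
g22 = 0.222222

0.222222


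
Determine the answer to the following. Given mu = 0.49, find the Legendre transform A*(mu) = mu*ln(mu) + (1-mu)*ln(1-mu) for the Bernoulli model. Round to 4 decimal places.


Legendre transform for Bernoulli:
A*(mu) = mu*log(mu) + (1-mu)*log(1-mu).
mu = 0.49, 1-mu = 0.51.
mu*log(mu) = 0.49*log(0.49) = -0.349541.
(1-mu)*log(1-mu) = 0.51*log(0.51) = -0.343406.
A* = -0.349541 + -0.343406 = -0.6929

-0.6929


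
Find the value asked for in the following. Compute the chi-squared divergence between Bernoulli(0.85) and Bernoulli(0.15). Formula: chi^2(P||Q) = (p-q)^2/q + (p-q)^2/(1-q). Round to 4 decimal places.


Chi-squared divergence between Bernoulli distributions:
chi^2 = (p-q)^2/q + (p-q)^2/(1-q).
p = 0.85, q = 0.15, p-q = 0.7.
(p-q)^2 = 0.49.
term1 = 0.49/0.15 = 3.266667.
term2 = 0.49/0.85 = 0.576471.
chi^2 = 3.266667 + 0.576471 = 3.8431

3.8431


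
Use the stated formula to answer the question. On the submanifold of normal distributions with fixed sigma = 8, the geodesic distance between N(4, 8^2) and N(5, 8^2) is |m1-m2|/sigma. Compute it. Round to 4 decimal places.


On the fixed-variance normal subfamily, geodesic distance = |m1-m2|/sigma.
|4 - 5| = 1.
sigma = 8.
d = 1/8 = 0.1250

0.1250


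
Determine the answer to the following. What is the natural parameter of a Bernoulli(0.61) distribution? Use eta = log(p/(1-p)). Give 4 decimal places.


Natural parameter for Bernoulli: eta = log(p/(1-p)).
p = 0.61, 1-p = 0.39.
p/(1-p) = 1.564103.
eta = log(1.564103) = 0.4473

0.4473


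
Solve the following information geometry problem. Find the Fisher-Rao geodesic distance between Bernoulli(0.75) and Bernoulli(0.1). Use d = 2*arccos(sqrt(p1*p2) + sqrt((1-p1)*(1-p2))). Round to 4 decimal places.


Geodesic distance on Bernoulli manifold:
d(p1,p2) = 2*arccos(sqrt(p1*p2) + sqrt((1-p1)*(1-p2))).
sqrt(p1*p2) = sqrt(0.75*0.1) = 0.273861.
sqrt((1-p1)*(1-p2)) = sqrt(0.25*0.9) = 0.474342.
arg = 0.273861 + 0.474342 = 0.748203.
d = 2*arccos(0.748203) = 1.4509

1.4509


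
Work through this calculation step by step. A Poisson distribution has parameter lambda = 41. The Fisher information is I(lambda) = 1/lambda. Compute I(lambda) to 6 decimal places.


Fisher information for Poisson: I(lambda) = 1/lambda.
lambda = 41.
I(lambda) = 1/41 = 0.024390

0.024390


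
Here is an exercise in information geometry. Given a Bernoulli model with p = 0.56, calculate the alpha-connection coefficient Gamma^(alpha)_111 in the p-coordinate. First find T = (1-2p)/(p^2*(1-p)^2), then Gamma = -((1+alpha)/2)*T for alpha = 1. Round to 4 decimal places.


Skewness (Amari-Chentsov) tensor: T = (1-2p)/(p^2*(1-p)^2).
p = 0.56, 1-2p = -0.12, p^2 = 0.3136, (1-p)^2 = 0.1936.
T = -0.12/(0.3136 * 0.1936) = -1.976514.
In the p-coordinate, Gamma^(alpha) = Gamma^(0) - (alpha/2)*T with Gamma^(0) = (1/2)*g'(p) = -T/2,
so Gamma^(alpha) = -((1+alpha)/2)*T.
alpha = 1, -(1+alpha)/2 = -1.0.
Gamma = -1.0 * -1.976514 = 1.9765

1.9765


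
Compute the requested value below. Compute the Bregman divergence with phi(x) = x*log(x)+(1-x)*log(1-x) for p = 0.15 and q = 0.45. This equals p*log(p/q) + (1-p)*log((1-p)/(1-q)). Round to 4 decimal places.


Bregman divergence with negative entropy generator:
D = p*log(p/q) + (1-p)*log((1-p)/(1-q)).
p = 0.15, q = 0.45.
p*log(p/q) = 0.15*log(0.15/0.45) = -0.164792.
(1-p)*log((1-p)/(1-q)) = 0.85*log(0.85/0.55) = 0.37002.
D = -0.164792 + 0.37002 = 0.2052

0.2052


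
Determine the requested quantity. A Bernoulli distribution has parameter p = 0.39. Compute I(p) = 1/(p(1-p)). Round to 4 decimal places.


For Bernoulli(p), Fisher information is I(p) = 1/(p*(1-p)).
p = 0.39, 1-p = 0.61.
p*(1-p) = 0.2379.
I(p) = 1/0.2379 = 4.2034

4.2034


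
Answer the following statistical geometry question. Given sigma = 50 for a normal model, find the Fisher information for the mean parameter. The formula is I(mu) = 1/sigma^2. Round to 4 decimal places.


The Fisher information for the mean of a normal distribution is I(mu) = 1/sigma^2.
sigma = 50, so sigma^2 = 2500.
I(mu) = 1/2500 = 0.0004

0.0004


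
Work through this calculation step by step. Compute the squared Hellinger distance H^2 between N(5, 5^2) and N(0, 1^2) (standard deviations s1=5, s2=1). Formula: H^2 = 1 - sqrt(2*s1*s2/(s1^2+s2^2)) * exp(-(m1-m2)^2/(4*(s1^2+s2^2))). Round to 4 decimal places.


Squared Hellinger distance for Gaussians:
H^2 = 1 - sqrt(2*s1*s2/(s1^2+s2^2)) * exp(-(m1-m2)^2/(4*(s1^2+s2^2))).
s1^2 = 25, s2^2 = 1, s1^2+s2^2 = 26.
sqrt(2*5*1/(26)) = 0.620174.
(m1-m2)^2 = (5)^2 = 25.
exp(-25/(4*26)) = exp(-0.240385) = 0.786325.
H^2 = 1 - 0.620174*0.786325 = 0.5123

0.5123


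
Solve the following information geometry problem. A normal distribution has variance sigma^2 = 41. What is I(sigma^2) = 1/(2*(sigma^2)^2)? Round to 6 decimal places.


Fisher information for variance: I(sigma^2) = 1/(2*sigma^4).
sigma^2 = 41, so sigma^4 = 1681.
I = 1/(2*1681) = 1/3362 = 0.000297

0.000297


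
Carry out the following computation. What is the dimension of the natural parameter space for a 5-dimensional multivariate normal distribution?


Exponential family dimension calculation:
For 5-dim MVN: mean has 5 params, covariance has 5*6/2 = 15 unique entries.
Total dim = 5 + 15 = 20.

20


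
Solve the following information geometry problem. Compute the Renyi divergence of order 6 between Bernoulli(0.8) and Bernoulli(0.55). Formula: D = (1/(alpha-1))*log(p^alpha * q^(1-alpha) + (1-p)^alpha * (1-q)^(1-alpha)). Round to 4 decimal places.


Renyi divergence of order alpha between Bernoulli distributions:
D = (1/(alpha-1))*log(p^alpha * q^(1-alpha) + (1-p)^alpha * (1-q)^(1-alpha)).
alpha = 6, p = 0.8, q = 0.55.
p^alpha * q^(1-alpha) = 0.8^6 * 0.55^-5 = 5.208666.
(1-p)^alpha * (1-q)^(1-alpha) = 0.2^6 * 0.45^-5 = 0.003468.
sum = 5.208666 + 0.003468 = 5.212134.
D = (1/5)*log(5.212134) = 0.3302

0.3302


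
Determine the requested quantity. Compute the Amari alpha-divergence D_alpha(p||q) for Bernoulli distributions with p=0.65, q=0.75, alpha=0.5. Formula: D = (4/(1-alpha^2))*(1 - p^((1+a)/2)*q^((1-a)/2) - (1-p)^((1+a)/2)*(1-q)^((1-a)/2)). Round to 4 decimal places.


Amari alpha-divergence:
D = (4/(1-alpha^2))*(1 - p^((1+a)/2)*q^((1-a)/2) - (1-p)^((1+a)/2)*(1-q)^((1-a)/2)).
alpha = 0.5, p = 0.65, q = 0.75.
e1 = (1+alpha)/2 = 0.75, e2 = (1-alpha)/2 = 0.25.
t1 = p^e1 * q^e2 = 0.65^0.75 * 0.75^0.25 = 0.673675.
t2 = (1-p)^e1 * (1-q)^e2 = 0.35^0.75 * 0.25^0.25 = 0.321763.
4/(1-alpha^2) = 5.333333.
D = 5.333333*(1 - 0.673675 - 0.321763) = 0.0243

0.0243


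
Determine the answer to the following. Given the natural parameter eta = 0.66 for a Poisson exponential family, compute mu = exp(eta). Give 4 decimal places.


Expectation parameter for Poisson exponential family:
mu = exp(eta).
eta = 0.66.
mu = exp(0.66) = 1.9348

1.9348


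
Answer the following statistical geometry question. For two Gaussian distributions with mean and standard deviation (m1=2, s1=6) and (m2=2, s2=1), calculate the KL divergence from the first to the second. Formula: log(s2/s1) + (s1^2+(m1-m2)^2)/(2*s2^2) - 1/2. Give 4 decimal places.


KL divergence between normal distributions:
KL = log(s2/s1) + (s1^2 + (m1-m2)^2)/(2*s2^2) - 1/2.
log(1/6) = -1.791759.
(6^2 + (2-2)^2)/(2*1^2) = (36 + 0)/2 = 18.0.
KL = -1.791759 + 18.0 - 0.5 = 15.7082

15.7082


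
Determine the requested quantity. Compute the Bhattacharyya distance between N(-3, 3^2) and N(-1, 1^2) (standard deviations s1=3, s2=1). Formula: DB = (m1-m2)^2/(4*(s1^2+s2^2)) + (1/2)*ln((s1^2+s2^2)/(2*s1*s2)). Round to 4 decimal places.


Bhattacharyya distance between two Gaussians:
DB = (m1-m2)^2/(4*(s1^2+s2^2)) + (1/2)*ln((s1^2+s2^2)/(2*s1*s2)).
(m1-m2)^2 = (-2)^2 = 4.
s1^2+s2^2 = 9 + 1 = 10.
term1 = 4/40 = 0.1.
term2 = 0.5*ln(10/6.0) = 0.255413.
DB = 0.1 + 0.255413 = 0.3554

0.3554


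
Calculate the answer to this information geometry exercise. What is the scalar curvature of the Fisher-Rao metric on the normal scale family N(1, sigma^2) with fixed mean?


This family has a single free parameter, so its statistical manifold
is 1-dimensional. The Riemann curvature tensor of any 1-dimensional
Riemannian manifold vanishes identically, so R = 0.

0


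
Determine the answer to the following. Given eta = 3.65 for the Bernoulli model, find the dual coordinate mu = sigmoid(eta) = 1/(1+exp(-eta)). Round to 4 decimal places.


Dual coordinate (expectation parameter) for Bernoulli:
mu = 1/(1+exp(-eta)).
eta = 3.65.
exp(-eta) = exp(-3.65) = 0.025991.
mu = 1/(1+0.025991) = 0.9747

0.9747


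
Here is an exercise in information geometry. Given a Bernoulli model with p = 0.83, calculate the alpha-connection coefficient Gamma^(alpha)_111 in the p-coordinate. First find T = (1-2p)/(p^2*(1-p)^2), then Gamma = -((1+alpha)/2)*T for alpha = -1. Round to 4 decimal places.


Skewness (Amari-Chentsov) tensor: T = (1-2p)/(p^2*(1-p)^2).
p = 0.83, 1-2p = -0.66, p^2 = 0.6889, (1-p)^2 = 0.0289.
T = -0.66/(0.6889 * 0.0289) = -33.150487.
In the p-coordinate, Gamma^(alpha) = Gamma^(0) - (alpha/2)*T with Gamma^(0) = (1/2)*g'(p) = -T/2,
so Gamma^(alpha) = -((1+alpha)/2)*T.
alpha = -1, -(1+alpha)/2 = 0.0.
Gamma = 0.0 * -33.150487 = 0.0000

0.0000
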